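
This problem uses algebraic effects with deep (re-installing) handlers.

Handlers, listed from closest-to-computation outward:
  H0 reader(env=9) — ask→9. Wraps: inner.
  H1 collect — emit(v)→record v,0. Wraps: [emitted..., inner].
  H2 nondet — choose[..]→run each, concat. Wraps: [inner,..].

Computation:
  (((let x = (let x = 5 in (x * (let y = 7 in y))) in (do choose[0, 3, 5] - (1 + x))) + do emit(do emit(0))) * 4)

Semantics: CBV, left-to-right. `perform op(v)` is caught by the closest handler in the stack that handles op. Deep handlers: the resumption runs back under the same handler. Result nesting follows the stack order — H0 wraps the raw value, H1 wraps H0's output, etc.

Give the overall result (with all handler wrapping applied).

Answer: [[0, 0, -144], [0, 0, -132], [0, 0, -124]]

Working:
choose[0, 3, 5] @ H2
  branch[0] choose=0:
    emit(0) @ H1 ⇒ out+=0
    emit(0) @ H1 ⇒ out+=0
    H0 returns -144
    H1 returns [0, 0, -144]
    H2 returns [[0, 0, -144]]
  branch[1] choose=3:
    emit(0) @ H1 ⇒ out+=0
    emit(0) @ H1 ⇒ out+=0
    H0 returns -132
    H1 returns [0, 0, -132]
    H2 returns [[0, 0, -132]]
  branch[2] choose=5:
    emit(0) @ H1 ⇒ out+=0
    emit(0) @ H1 ⇒ out+=0
    H0 returns -124
    H1 returns [0, 0, -124]
    H2 returns [[0, 0, -124]]
= [[0, 0, -144], [0, 0, -132], [0, 0, -124]]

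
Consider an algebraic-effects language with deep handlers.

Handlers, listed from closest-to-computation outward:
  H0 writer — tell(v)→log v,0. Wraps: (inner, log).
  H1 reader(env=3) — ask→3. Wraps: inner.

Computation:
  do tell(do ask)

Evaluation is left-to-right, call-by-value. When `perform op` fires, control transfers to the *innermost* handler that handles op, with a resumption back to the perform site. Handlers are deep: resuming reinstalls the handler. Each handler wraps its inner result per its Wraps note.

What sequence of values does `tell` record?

Working:
ask @ H1 ⇒ 3
tell(3) @ H0 ⇒ log+=3
H0 returns (0, (3))
H1 returns (0, (3))
= (0, (3))

Answer: (3)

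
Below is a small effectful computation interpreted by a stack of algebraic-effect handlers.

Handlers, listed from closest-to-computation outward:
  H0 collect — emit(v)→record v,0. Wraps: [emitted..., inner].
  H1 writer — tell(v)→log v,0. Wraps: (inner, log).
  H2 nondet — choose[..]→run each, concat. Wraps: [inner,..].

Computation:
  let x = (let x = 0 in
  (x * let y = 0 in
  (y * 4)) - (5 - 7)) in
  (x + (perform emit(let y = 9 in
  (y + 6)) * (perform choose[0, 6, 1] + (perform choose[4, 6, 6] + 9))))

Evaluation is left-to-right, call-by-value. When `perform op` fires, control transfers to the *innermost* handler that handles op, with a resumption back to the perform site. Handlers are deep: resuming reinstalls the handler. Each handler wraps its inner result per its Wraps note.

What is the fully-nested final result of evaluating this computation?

Step-by-step:
emit(15) @ H0 ⇒ out+=15
choose[0, 6, 1] @ H2
  branch[0] choose=0:
    choose[4, 6, 6] @ H2
      branch[0] choose=4:
        H0 returns [15, 2]
        H1 returns ([15, 2], ())
        H2 returns [([15, 2], ())]
      branch[1] choose=6:
        H0 returns [15, 2]
        H1 returns ([15, 2], ())
        H2 returns [([15, 2], ())]
      branch[2] choose=6:
        H0 returns [15, 2]
        H1 returns ([15, 2], ())
        H2 returns [([15, 2], ())]
  branch[1] choose=6:
    choose[4, 6, 6] @ H2
      branch[0] choose=4:
        H0 returns [15, 2]
        H1 returns ([15, 2], ())
        H2 returns [([15, 2], ())]
      branch[1] choose=6:
        H0 returns [15, 2]
        H1 returns ([15, 2], ())
        H2 returns [([15, 2], ())]
      branch[2] choose=6:
        H0 returns [15, 2]
        H1 returns ([15, 2], ())
        H2 returns [([15, 2], ())]
  branch[2] choose=1:
    choose[4, 6, 6] @ H2
      branch[0] choose=4:
        H0 returns [15, 2]
        H1 returns ([15, 2], ())
        H2 returns [([15, 2], ())]
      branch[1] choose=6:
        H0 returns [15, 2]
        H1 returns ([15, 2], ())
        H2 returns [([15, 2], ())]
      branch[2] choose=6:
        H0 returns [15, 2]
        H1 returns ([15, 2], ())
        H2 returns [([15, 2], ())]
= [([15, 2], ()), ([15, 2], ()), ([15, 2], ()), ([15, 2], ()), ([15, 2], ()), ([15, 2], ()), ([15, 2], ()), ([15, 2], ()), ([15, 2], ())]

Answer: [([15, 2], ()), ([15, 2], ()), ([15, 2], ()), ([15, 2], ()), ([15, 2], ()), ([15, 2], ()), ([15, 2], ()), ([15, 2], ()), ([15, 2], ())]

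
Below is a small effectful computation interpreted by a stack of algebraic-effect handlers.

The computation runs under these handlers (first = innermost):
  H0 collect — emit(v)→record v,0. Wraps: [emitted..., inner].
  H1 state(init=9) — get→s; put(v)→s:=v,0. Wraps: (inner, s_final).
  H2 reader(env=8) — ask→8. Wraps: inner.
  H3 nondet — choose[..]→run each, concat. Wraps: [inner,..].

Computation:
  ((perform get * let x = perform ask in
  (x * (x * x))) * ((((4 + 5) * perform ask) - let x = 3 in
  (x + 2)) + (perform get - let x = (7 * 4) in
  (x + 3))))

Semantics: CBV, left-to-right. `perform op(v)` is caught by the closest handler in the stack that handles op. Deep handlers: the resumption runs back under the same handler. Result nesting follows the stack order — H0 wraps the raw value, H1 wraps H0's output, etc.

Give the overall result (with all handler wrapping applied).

Answer: [([207360], 9)]

Step-by-step:
get @ H1 ⇒ 9
ask @ H2 ⇒ 8
ask @ H2 ⇒ 8
get @ H1 ⇒ 9
H0 returns [207360]
H1 returns ([207360], 9)
H2 returns ([207360], 9)
H3 returns [([207360], 9)]
= [([207360], 9)]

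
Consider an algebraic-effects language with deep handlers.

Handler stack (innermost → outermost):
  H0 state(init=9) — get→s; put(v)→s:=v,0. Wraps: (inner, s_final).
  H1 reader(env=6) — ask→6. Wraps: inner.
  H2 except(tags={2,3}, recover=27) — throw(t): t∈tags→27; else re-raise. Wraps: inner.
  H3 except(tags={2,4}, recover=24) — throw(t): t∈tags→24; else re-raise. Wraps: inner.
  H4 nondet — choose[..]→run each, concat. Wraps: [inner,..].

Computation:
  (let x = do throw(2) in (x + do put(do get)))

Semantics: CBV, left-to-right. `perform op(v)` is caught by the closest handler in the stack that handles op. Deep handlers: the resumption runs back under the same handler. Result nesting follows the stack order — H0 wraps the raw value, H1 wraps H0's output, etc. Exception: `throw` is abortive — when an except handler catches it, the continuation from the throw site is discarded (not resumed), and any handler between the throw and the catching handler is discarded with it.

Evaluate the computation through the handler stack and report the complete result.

Evaluation trace:
throw(2) @ H2 caught ⇒ 27
H3 returns 27
H4 returns [27]
= [27]

Answer: [27]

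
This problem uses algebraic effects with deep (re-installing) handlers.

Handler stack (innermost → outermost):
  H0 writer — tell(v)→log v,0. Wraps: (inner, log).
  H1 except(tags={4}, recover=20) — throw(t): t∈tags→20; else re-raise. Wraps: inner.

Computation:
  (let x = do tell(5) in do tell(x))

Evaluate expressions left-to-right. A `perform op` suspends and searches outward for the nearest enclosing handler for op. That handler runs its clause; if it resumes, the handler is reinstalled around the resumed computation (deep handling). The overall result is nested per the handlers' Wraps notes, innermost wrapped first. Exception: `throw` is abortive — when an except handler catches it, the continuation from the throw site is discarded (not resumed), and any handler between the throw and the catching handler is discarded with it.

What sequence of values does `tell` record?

Evaluation trace:
tell(5) @ H0 ⇒ log+=5
tell(0) @ H0 ⇒ log+=0
H0 returns (0, (5, 0))
H1 returns (0, (5, 0))
= (0, (5, 0))

Answer: (5, 0)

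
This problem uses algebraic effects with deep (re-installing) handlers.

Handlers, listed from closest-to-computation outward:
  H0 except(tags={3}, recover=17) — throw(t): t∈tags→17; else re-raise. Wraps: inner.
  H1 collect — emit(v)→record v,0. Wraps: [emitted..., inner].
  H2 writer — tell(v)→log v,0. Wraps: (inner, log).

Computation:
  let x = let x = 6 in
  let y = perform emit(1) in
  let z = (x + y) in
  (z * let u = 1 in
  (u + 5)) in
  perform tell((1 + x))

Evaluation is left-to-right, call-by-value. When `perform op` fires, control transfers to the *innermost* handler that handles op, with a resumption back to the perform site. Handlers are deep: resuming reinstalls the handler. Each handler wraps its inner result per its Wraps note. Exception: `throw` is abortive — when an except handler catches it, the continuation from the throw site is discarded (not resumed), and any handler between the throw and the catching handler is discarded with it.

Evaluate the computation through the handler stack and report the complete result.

Answer: ([1, 0], (37))

Working:
emit(1) @ H1 ⇒ out+=1
tell(37) @ H2 ⇒ log+=37
H0 returns 0
H1 returns [1, 0]
H2 returns ([1, 0], (37))
= ([1, 0], (37))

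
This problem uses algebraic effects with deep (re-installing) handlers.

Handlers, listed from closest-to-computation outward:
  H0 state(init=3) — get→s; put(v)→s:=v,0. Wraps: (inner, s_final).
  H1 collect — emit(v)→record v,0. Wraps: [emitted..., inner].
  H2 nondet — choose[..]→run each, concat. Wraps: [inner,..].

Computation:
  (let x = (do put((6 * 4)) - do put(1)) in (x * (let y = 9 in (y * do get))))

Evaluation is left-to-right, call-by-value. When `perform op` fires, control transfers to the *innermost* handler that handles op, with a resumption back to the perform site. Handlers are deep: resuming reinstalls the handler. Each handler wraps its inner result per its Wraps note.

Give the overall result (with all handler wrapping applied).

Evaluation trace:
put(24) @ H0 ⇒ s:=24
put(1) @ H0 ⇒ s:=1
get @ H0 ⇒ 1
H0 returns (0, 1)
H1 returns [(0, 1)]
H2 returns [[(0, 1)]]
= [[(0, 1)]]

Answer: [[(0, 1)]]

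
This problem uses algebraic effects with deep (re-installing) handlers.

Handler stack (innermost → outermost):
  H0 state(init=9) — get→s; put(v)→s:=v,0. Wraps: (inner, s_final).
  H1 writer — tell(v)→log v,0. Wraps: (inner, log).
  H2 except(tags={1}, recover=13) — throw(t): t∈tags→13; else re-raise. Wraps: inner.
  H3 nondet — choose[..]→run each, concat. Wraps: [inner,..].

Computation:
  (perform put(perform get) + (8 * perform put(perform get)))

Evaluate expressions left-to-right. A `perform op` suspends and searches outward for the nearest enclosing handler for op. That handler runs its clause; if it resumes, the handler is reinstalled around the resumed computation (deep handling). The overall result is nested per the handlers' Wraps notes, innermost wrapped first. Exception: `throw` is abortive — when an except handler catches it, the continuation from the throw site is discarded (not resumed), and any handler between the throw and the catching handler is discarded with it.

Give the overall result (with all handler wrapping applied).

Evaluation trace:
get @ H0 ⇒ 9
put(9) @ H0 ⇒ s:=9
get @ H0 ⇒ 9
put(9) @ H0 ⇒ s:=9
H0 returns (0, 9)
H1 returns ((0, 9), ())
H2 returns ((0, 9), ())
H3 returns [((0, 9), ())]
= [((0, 9), ())]

Answer: [((0, 9), ())]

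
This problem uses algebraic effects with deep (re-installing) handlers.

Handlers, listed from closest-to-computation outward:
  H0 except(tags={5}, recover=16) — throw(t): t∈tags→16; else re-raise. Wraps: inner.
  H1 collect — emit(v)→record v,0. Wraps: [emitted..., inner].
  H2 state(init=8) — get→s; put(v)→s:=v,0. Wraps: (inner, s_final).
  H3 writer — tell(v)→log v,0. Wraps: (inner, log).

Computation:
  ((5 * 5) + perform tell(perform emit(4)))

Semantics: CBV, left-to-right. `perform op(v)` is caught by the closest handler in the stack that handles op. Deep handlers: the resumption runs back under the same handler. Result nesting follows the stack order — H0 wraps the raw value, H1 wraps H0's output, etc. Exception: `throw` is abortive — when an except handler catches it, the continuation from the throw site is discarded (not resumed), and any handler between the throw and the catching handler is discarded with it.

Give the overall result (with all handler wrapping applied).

Evaluation trace:
emit(4) @ H1 ⇒ out+=4
tell(0) @ H3 ⇒ log+=0
H0 returns 25
H1 returns [4, 25]
H2 returns ([4, 25], 8)
H3 returns (([4, 25], 8), (0))
= (([4, 25], 8), (0))

Answer: (([4, 25], 8), (0))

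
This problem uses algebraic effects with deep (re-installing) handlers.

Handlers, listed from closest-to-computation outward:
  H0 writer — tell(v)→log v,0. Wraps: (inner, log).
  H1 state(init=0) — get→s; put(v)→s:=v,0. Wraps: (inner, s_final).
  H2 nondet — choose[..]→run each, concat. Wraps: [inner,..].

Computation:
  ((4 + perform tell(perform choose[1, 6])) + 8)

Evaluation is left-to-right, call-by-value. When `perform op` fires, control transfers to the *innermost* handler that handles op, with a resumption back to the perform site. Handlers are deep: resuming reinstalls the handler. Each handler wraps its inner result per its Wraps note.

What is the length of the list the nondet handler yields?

Working:
choose[1, 6] @ H2
  branch[0] choose=1:
    tell(1) @ H0 ⇒ log+=1
    H0 returns (12, (1))
    H1 returns ((12, (1)), 0)
    H2 returns [((12, (1)), 0)]
  branch[1] choose=6:
    tell(6) @ H0 ⇒ log+=6
    H0 returns (12, (6))
    H1 returns ((12, (6)), 0)
    H2 returns [((12, (6)), 0)]
= [((12, (1)), 0), ((12, (6)), 0)]

Answer: 2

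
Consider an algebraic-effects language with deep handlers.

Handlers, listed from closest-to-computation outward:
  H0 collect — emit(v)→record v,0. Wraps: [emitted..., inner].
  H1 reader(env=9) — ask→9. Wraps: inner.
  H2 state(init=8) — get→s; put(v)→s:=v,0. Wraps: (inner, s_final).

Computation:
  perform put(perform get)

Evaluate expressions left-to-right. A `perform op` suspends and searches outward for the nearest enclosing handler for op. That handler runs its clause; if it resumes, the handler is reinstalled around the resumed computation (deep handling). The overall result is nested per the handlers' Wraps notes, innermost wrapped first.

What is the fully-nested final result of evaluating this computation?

Working:
get @ H2 ⇒ 8
put(8) @ H2 ⇒ s:=8
H0 returns [0]
H1 returns [0]
H2 returns ([0], 8)
= ([0], 8)

Answer: ([0], 8)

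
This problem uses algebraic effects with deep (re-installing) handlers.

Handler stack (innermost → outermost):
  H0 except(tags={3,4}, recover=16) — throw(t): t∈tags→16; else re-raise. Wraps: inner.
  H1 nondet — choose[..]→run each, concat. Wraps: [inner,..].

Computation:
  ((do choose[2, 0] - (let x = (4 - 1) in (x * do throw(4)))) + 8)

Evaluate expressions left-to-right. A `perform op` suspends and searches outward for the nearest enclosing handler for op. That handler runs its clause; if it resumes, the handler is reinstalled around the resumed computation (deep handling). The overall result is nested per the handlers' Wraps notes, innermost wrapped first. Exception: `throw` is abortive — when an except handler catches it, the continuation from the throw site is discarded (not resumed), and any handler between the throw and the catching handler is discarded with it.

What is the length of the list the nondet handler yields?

Answer: 2

Step-by-step:
choose[2, 0] @ H1
  branch[0] choose=2:
    throw(4) @ H0 caught ⇒ 16
    H1 returns [16]
  branch[1] choose=0:
    throw(4) @ H0 caught ⇒ 16
    H1 returns [16]
= [16, 16]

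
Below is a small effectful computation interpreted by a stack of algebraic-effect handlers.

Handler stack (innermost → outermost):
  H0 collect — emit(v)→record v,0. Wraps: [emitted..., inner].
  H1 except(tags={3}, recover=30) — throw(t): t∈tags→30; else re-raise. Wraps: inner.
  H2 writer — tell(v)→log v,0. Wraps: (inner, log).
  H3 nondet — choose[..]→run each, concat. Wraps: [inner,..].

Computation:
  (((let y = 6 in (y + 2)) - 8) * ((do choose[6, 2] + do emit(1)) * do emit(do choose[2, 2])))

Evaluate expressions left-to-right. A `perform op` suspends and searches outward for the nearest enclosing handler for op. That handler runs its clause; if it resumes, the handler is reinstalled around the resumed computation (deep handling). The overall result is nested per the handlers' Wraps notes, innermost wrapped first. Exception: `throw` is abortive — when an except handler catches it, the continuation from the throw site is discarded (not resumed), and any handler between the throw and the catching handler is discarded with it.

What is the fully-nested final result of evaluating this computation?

Step-by-step:
choose[6, 2] @ H3
  branch[0] choose=6:
    emit(1) @ H0 ⇒ out+=1
    choose[2, 2] @ H3
      branch[0] choose=2:
        emit(2) @ H0 ⇒ out+=2
        H0 returns [1, 2, 0]
        H1 returns [1, 2, 0]
        H2 returns ([1, 2, 0], ())
        H3 returns [([1, 2, 0], ())]
      branch[1] choose=2:
        emit(2) @ H0 ⇒ out+=2
        H0 returns [1, 2, 0]
        H1 returns [1, 2, 0]
        H2 returns ([1, 2, 0], ())
        H3 returns [([1, 2, 0], ())]
  branch[1] choose=2:
    emit(1) @ H0 ⇒ out+=1
    choose[2, 2] @ H3
      branch[0] choose=2:
        emit(2) @ H0 ⇒ out+=2
        H0 returns [1, 2, 0]
        H1 returns [1, 2, 0]
        H2 returns ([1, 2, 0], ())
        H3 returns [([1, 2, 0], ())]
      branch[1] choose=2:
        emit(2) @ H0 ⇒ out+=2
        H0 returns [1, 2, 0]
        H1 returns [1, 2, 0]
        H2 returns ([1, 2, 0], ())
        H3 returns [([1, 2, 0], ())]
= [([1, 2, 0], ()), ([1, 2, 0], ()), ([1, 2, 0], ()), ([1, 2, 0], ())]

Answer: [([1, 2, 0], ()), ([1, 2, 0], ()), ([1, 2, 0], ()), ([1, 2, 0], ())]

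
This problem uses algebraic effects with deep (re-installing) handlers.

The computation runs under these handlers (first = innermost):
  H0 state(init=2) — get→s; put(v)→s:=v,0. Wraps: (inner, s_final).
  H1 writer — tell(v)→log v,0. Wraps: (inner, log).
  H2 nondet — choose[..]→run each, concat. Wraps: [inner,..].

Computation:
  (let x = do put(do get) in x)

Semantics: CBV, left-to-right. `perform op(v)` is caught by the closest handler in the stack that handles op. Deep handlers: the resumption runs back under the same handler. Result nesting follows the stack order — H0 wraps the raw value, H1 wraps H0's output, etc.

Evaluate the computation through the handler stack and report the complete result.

Answer: [((0, 2), ())]

Step-by-step:
get @ H0 ⇒ 2
put(2) @ H0 ⇒ s:=2
H0 returns (0, 2)
H1 returns ((0, 2), ())
H2 returns [((0, 2), ())]
= [((0, 2), ())]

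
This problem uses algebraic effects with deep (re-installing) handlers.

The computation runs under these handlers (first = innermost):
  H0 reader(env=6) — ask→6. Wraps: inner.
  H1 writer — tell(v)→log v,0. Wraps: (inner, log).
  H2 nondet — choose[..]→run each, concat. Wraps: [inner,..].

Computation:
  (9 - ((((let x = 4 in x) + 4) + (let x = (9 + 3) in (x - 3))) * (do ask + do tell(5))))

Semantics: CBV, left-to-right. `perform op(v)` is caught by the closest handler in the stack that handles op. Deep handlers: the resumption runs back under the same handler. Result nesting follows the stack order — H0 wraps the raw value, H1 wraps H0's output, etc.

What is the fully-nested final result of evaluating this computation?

Working:
ask @ H0 ⇒ 6
tell(5) @ H1 ⇒ log+=5
H0 returns -93
H1 returns (-93, (5))
H2 returns [(-93, (5))]
= [(-93, (5))]

Answer: [(-93, (5))]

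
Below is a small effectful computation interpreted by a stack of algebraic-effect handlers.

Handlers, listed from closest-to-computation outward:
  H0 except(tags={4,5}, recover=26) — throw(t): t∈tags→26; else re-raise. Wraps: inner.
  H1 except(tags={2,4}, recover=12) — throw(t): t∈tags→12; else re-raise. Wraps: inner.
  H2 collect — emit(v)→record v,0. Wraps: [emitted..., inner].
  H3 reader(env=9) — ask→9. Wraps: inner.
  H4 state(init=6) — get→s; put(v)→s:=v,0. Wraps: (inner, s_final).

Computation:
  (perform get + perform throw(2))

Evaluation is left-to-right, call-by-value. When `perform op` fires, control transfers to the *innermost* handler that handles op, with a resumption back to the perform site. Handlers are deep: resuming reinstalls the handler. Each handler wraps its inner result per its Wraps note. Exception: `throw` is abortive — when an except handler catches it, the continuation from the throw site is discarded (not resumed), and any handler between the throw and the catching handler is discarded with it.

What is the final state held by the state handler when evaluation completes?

Step-by-step:
get @ H4 ⇒ 6
throw(2) @ H0 re-raised
throw(2) @ H1 caught ⇒ 12
H2 returns [12]
H3 returns [12]
H4 returns ([12], 6)
= ([12], 6)

Answer: 6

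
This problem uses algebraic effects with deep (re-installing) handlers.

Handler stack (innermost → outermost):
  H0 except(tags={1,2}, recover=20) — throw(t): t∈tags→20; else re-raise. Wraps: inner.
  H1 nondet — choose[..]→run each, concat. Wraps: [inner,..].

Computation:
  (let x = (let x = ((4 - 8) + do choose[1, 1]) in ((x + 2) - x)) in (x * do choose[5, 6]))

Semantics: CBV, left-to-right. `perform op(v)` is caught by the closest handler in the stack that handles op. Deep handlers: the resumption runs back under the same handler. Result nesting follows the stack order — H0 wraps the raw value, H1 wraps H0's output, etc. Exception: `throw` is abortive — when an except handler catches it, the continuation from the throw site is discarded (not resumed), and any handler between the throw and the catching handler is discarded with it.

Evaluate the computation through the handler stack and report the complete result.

Answer: [10, 12, 10, 12]

Evaluation trace:
choose[1, 1] @ H1
  branch[0] choose=1:
    choose[5, 6] @ H1
      branch[0] choose=5:
        H0 returns 10
        H1 returns [10]
      branch[1] choose=6:
        H0 returns 12
        H1 returns [12]
  branch[1] choose=1:
    choose[5, 6] @ H1
      branch[0] choose=5:
        H0 returns 10
        H1 returns [10]
      branch[1] choose=6:
        H0 returns 12
        H1 returns [12]
= [10, 12, 10, 12]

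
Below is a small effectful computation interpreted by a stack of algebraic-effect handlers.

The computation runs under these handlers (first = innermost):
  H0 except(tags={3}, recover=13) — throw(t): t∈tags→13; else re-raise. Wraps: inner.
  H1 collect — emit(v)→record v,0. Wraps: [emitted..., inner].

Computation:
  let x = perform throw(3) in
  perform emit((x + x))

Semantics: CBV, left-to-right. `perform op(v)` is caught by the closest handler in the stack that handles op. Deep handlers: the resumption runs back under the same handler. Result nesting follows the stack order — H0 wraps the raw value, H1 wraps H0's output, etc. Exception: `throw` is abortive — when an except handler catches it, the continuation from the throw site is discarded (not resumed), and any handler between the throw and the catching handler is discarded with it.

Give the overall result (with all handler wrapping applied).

Answer: [13]

Working:
throw(3) @ H0 caught ⇒ 13
H1 returns [13]
= [13]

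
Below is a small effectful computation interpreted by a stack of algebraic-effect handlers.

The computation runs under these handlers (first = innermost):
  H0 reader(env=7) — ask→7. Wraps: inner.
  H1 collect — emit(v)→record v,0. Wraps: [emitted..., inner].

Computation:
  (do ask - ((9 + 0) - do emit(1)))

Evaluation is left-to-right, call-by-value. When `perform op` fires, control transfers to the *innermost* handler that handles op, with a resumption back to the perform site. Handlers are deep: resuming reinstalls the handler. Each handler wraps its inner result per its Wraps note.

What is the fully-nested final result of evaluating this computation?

Working:
ask @ H0 ⇒ 7
emit(1) @ H1 ⇒ out+=1
H0 returns -2
H1 returns [1, -2]
= [1, -2]

Answer: [1, -2]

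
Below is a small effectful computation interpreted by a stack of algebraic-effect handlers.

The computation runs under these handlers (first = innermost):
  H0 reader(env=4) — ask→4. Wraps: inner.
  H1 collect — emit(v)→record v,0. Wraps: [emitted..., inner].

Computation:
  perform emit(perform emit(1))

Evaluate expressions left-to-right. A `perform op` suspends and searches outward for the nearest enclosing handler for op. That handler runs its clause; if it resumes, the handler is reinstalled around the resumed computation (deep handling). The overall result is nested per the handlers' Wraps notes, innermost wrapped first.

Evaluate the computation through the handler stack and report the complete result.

Evaluation trace:
emit(1) @ H1 ⇒ out+=1
emit(0) @ H1 ⇒ out+=0
H0 returns 0
H1 returns [1, 0, 0]
= [1, 0, 0]

Answer: [1, 0, 0]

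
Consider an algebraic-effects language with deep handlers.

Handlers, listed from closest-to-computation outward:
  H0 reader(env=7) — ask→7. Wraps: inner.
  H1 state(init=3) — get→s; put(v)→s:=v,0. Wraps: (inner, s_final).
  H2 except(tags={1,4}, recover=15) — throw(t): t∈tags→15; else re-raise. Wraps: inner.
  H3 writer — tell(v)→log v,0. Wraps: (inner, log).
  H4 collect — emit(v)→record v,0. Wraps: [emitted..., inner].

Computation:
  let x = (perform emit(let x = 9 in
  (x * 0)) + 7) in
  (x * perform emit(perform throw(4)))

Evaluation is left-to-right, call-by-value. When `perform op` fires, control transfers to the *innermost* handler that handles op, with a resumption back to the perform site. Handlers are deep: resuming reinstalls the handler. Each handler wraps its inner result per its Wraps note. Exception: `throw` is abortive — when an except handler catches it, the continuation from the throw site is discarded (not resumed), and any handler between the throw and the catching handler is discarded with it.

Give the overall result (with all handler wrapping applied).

Answer: [0, (15, ())]

Step-by-step:
emit(0) @ H4 ⇒ out+=0
throw(4) @ H2 caught ⇒ 15
H3 returns (15, ())
H4 returns [0, (15, ())]
= [0, (15, ())]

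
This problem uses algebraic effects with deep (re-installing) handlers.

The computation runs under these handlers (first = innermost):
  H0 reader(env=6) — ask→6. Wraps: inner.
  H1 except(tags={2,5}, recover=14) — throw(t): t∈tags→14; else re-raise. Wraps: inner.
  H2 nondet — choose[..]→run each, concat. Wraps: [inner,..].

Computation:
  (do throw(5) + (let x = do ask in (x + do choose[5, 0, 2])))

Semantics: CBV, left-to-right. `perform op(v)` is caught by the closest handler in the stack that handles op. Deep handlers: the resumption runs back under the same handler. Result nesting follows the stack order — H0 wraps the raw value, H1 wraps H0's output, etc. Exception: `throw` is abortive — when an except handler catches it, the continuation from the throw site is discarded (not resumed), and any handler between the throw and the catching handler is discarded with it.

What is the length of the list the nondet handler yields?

Answer: 1

Step-by-step:
throw(5) @ H1 caught ⇒ 14
H2 returns [14]
= [14]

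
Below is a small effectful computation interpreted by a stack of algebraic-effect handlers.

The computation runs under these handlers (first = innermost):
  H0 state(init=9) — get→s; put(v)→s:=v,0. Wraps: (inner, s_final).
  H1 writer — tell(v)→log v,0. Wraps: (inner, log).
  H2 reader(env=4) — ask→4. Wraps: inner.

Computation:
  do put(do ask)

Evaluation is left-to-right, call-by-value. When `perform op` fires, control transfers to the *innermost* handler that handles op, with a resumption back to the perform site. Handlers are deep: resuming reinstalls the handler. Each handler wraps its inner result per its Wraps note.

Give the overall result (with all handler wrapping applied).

Answer: ((0, 4), ())

Evaluation trace:
ask @ H2 ⇒ 4
put(4) @ H0 ⇒ s:=4
H0 returns (0, 4)
H1 returns ((0, 4), ())
H2 returns ((0, 4), ())
= ((0, 4), ())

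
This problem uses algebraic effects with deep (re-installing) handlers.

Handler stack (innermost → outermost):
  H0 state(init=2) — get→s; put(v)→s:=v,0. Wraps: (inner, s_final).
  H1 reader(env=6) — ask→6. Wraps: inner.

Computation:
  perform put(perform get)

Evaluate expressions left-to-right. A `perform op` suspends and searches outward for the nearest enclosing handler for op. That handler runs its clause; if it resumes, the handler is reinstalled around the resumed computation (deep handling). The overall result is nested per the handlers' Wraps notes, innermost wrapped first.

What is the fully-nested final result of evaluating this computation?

Step-by-step:
get @ H0 ⇒ 2
put(2) @ H0 ⇒ s:=2
H0 returns (0, 2)
H1 returns (0, 2)
= (0, 2)

Answer: (0, 2)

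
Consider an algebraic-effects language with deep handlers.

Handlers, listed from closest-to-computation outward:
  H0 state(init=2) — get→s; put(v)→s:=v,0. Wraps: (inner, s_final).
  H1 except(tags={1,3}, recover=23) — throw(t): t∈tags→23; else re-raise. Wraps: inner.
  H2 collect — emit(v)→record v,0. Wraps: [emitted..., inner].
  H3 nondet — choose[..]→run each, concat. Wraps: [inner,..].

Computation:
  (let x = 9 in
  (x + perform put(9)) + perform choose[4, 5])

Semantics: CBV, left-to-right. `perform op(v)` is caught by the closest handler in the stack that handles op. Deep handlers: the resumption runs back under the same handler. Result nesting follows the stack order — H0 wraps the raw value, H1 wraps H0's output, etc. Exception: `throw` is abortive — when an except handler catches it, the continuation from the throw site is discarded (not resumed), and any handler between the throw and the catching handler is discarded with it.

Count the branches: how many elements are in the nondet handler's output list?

Answer: 2

Working:
put(9) @ H0 ⇒ s:=9
choose[4, 5] @ H3
  branch[0] choose=4:
    H0 returns (13, 9)
    H1 returns (13, 9)
    H2 returns [(13, 9)]
    H3 returns [[(13, 9)]]
  branch[1] choose=5:
    H0 returns (14, 9)
    H1 returns (14, 9)
    H2 returns [(14, 9)]
    H3 returns [[(14, 9)]]
= [[(13, 9)], [(14, 9)]]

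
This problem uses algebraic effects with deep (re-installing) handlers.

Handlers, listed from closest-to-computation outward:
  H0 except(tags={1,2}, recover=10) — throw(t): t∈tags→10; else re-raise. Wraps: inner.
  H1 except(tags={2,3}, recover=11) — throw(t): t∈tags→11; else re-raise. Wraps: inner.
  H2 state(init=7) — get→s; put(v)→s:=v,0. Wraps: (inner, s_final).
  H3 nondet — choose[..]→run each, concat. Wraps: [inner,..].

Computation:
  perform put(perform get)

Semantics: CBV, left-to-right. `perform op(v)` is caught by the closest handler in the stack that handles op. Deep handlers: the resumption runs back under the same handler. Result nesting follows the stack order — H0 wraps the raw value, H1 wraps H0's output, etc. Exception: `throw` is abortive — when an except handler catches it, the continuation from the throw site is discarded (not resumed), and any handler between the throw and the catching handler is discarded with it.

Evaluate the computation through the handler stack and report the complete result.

Answer: [(0, 7)]

Step-by-step:
get @ H2 ⇒ 7
put(7) @ H2 ⇒ s:=7
H0 returns 0
H1 returns 0
H2 returns (0, 7)
H3 returns [(0, 7)]
= [(0, 7)]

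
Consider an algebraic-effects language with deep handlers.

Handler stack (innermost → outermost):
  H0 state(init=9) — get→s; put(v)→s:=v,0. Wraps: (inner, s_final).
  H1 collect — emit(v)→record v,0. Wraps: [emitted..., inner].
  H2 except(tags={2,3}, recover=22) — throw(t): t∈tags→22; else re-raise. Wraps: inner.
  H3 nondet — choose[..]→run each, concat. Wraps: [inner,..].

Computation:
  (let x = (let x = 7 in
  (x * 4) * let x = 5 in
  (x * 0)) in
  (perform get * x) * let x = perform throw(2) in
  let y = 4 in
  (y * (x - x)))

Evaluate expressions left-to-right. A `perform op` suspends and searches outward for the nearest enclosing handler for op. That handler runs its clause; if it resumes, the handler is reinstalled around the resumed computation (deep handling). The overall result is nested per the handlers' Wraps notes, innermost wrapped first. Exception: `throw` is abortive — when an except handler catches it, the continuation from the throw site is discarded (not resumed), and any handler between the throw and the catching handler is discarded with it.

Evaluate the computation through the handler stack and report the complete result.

Answer: [22]

Step-by-step:
get @ H0 ⇒ 9
throw(2) @ H2 caught ⇒ 22
H3 returns [22]
= [22]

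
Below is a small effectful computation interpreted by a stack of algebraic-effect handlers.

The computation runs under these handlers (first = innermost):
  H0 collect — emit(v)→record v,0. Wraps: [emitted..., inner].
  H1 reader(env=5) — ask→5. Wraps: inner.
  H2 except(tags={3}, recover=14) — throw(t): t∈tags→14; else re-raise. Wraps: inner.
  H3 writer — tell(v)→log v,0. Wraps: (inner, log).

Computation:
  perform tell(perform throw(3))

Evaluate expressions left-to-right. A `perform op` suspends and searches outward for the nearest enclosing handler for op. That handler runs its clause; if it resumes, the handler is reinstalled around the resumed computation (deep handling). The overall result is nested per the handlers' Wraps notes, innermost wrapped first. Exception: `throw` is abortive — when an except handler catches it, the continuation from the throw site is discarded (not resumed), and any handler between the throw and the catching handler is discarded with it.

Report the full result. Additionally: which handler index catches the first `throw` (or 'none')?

Evaluation trace:
throw(3) @ H2 caught ⇒ 14
H3 returns (14, ())
= (14, ())

Answer: (14, ()) ; first throw caught by: H2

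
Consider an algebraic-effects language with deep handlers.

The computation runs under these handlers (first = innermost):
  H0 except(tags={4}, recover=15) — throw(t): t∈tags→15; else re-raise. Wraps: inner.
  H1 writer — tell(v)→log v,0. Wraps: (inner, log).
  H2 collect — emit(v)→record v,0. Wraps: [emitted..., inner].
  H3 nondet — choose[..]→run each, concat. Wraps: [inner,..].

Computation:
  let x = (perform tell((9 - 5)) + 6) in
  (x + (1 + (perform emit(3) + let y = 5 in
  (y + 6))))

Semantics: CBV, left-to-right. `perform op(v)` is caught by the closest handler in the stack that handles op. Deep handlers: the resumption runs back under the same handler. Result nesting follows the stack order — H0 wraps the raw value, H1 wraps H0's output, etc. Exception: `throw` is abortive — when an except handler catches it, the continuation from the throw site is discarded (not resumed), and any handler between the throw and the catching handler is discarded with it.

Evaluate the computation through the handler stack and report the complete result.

Working:
tell(4) @ H1 ⇒ log+=4
emit(3) @ H2 ⇒ out+=3
H0 returns 18
H1 returns (18, (4))
H2 returns [3, (18, (4))]
H3 returns [[3, (18, (4))]]
= [[3, (18, (4))]]

Answer: [[3, (18, (4))]]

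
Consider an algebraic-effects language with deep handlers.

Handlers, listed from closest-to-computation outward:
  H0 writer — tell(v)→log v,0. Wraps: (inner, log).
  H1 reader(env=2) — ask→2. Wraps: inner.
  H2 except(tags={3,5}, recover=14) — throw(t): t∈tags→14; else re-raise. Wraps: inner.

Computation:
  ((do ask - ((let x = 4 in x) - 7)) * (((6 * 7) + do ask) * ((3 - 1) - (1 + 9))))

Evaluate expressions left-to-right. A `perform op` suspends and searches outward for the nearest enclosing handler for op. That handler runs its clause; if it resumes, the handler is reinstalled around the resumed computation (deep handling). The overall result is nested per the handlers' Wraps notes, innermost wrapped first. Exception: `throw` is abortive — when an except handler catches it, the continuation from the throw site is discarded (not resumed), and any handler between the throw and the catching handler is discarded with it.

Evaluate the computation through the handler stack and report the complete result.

Working:
ask @ H1 ⇒ 2
ask @ H1 ⇒ 2
H0 returns (-1760, ())
H1 returns (-1760, ())
H2 returns (-1760, ())
= (-1760, ())

Answer: (-1760, ())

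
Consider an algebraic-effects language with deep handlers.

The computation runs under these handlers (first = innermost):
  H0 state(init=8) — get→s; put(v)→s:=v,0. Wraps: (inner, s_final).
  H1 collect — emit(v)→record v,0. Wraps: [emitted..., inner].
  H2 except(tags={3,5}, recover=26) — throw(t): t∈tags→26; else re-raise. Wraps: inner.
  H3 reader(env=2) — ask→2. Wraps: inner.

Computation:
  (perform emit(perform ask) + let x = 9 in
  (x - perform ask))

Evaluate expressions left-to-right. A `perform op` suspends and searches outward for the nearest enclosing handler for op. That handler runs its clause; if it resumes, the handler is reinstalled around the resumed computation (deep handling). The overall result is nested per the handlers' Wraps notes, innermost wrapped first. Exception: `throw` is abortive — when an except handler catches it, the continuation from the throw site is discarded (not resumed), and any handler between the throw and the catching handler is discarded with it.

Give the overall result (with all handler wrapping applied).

Working:
ask @ H3 ⇒ 2
emit(2) @ H1 ⇒ out+=2
ask @ H3 ⇒ 2
H0 returns (7, 8)
H1 returns [2, (7, 8)]
H2 returns [2, (7, 8)]
H3 returns [2, (7, 8)]
= [2, (7, 8)]

Answer: [2, (7, 8)]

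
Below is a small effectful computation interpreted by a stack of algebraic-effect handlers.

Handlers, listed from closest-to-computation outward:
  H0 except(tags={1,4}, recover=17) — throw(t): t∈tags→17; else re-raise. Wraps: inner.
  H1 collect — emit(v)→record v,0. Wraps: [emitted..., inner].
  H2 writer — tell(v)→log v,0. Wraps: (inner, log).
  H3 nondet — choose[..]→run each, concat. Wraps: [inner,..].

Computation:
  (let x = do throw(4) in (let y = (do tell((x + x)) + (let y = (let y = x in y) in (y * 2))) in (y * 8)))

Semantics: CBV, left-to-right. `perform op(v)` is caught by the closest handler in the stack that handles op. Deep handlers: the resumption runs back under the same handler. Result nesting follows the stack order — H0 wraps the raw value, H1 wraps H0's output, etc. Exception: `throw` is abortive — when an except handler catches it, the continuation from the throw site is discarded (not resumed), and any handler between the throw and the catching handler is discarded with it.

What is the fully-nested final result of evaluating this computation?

Working:
throw(4) @ H0 caught ⇒ 17
H1 returns [17]
H2 returns ([17], ())
H3 returns [([17], ())]
= [([17], ())]

Answer: [([17], ())]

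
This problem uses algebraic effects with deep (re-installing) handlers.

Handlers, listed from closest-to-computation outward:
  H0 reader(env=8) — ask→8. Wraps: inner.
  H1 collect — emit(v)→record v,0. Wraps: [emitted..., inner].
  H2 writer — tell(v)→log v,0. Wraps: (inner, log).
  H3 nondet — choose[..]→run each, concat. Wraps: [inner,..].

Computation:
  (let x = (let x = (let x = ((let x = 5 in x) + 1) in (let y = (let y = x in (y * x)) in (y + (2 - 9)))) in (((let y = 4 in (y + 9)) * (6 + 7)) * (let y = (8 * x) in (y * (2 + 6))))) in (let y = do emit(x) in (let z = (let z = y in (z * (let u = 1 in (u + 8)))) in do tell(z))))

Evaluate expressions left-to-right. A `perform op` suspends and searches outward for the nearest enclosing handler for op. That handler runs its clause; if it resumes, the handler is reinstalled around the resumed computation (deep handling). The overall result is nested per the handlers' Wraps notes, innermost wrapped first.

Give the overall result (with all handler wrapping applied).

Answer: [([313664, 0], (0))]

Working:
emit(313664) @ H1 ⇒ out+=313664
tell(0) @ H2 ⇒ log+=0
H0 returns 0
H1 returns [313664, 0]
H2 returns ([313664, 0], (0))
H3 returns [([313664, 0], (0))]
= [([313664, 0], (0))]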